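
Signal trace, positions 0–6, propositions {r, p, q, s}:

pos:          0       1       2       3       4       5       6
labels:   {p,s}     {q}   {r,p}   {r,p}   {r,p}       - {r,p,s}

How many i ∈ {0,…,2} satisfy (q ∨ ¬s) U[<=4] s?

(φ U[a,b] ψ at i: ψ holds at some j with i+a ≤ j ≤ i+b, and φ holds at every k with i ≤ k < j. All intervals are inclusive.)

Evaluate at each i in [0,2]:
  i=0: ✓ (rhs at j=0)
  i=1: ✗ (no rhs in [1,5])
  i=2: ✓ (rhs at j=6; lhs holds on [2,5])
Positions where it holds: {0, 2} → 2.

2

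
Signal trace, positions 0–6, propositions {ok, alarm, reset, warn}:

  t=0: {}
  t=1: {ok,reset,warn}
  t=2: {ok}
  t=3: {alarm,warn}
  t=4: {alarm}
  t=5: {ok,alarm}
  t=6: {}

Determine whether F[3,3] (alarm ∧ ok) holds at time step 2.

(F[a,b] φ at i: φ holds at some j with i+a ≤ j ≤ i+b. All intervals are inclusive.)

Check (alarm ∧ ok) at each j in [5,5]:
  j=5: true
Found at j=5 → formula holds.

Holds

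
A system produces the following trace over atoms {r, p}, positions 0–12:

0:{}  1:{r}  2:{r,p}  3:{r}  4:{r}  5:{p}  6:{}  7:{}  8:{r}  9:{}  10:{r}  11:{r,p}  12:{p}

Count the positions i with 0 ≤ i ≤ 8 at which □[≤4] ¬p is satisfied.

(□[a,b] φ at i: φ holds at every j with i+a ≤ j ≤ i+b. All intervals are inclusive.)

1

Evaluate at each i in [0,8]:
  i=0: ✗ (fails at j=2)
  i=1: ✗ (fails at j=2)
  i=2: ✗ (fails at j=2)
  i=3: ✗ (fails at j=5)
  i=4: ✗ (fails at j=5)
  i=5: ✗ (fails at j=5)
  i=6: ✓ (all of [6,10])
  i=7: ✗ (fails at j=11)
  i=8: ✗ (fails at j=11)
Positions where it holds: {6} → 1.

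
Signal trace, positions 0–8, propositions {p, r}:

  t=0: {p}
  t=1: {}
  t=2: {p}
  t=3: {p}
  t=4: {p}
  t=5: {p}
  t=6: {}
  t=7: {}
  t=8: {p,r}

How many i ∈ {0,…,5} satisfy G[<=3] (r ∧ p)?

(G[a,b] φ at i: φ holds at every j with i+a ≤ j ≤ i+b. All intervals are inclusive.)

0

Evaluate at each i in [0,5]:
  i=0: ✗ (fails at j=0)
  i=1: ✗ (fails at j=1)
  i=2: ✗ (fails at j=2)
  i=3: ✗ (fails at j=3)
  i=4: ✗ (fails at j=4)
  i=5: ✗ (fails at j=5)
Positions where it holds: {} → 0.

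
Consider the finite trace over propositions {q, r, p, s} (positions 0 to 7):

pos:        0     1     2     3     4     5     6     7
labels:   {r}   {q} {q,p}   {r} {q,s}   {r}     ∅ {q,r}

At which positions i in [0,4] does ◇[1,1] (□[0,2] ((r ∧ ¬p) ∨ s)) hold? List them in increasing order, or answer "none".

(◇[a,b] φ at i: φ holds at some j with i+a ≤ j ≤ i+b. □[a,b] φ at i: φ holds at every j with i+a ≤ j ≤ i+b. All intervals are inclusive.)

2

Evaluate at each i in [0,4]:
  i=0: ✗ (none in [1,1])
  i=1: ✗ (none in [2,2])
  i=2: ✓ (witness j=3)
  i=3: ✗ (none in [4,4])
  i=4: ✗ (none in [5,5])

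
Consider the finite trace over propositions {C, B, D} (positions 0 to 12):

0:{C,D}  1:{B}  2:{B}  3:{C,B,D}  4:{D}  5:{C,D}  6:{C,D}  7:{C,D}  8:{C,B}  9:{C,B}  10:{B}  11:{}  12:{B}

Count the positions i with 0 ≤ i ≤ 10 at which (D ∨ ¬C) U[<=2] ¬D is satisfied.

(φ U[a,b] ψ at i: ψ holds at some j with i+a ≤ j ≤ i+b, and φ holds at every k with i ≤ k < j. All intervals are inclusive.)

Evaluate at each i in [0,10]:
  i=0: ✓ (rhs at j=1; lhs holds on [0,0])
  i=1: ✓ (rhs at j=1)
  i=2: ✓ (rhs at j=2)
  i=3: ✗ (no rhs in [3,5])
  i=4: ✗ (no rhs in [4,6])
  i=5: ✗ (no rhs in [5,7])
  i=6: ✓ (rhs at j=8; lhs holds on [6,7])
  i=7: ✓ (rhs at j=8; lhs holds on [7,7])
  i=8: ✓ (rhs at j=8)
  i=9: ✓ (rhs at j=9)
  i=10: ✓ (rhs at j=10)
Positions where it holds: {0, 1, 2, 6, 7, 8, 9, 10} → 8.

8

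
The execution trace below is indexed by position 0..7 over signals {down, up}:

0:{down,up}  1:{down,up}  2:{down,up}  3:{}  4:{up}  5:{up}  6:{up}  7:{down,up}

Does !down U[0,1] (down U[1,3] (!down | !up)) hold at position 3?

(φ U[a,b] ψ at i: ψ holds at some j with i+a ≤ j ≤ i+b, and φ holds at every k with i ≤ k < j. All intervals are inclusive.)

Need some j in [3,4] with (down U[1,3] (!down | !up)), and !down at every k in [3,j-1].
  j=3: (down U[1,3] (!down | !up)) — fails.
  j=4: (down U[1,3] (!down | !up)) — fails.
No j in the window works → until fails.

No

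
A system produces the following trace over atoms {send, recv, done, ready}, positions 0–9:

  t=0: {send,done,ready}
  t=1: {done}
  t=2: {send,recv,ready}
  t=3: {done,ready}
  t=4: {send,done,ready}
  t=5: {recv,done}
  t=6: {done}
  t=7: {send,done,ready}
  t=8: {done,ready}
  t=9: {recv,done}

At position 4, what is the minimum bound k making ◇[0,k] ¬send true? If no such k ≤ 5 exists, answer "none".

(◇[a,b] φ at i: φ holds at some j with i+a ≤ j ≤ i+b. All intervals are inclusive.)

Scan j = 4,5,… for ¬send:
  j=4: fails
  j=5: holds
First hit at j=5, so smallest k = 5-4 = 1.

1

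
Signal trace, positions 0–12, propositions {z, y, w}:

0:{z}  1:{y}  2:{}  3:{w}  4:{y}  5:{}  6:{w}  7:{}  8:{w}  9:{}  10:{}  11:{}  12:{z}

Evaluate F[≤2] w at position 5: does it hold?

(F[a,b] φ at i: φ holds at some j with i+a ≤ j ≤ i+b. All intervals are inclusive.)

Check w at each j in [5,7]:
  j=5: false
  j=6: true
  j=7: false
Found at j=6 → formula holds.

Holds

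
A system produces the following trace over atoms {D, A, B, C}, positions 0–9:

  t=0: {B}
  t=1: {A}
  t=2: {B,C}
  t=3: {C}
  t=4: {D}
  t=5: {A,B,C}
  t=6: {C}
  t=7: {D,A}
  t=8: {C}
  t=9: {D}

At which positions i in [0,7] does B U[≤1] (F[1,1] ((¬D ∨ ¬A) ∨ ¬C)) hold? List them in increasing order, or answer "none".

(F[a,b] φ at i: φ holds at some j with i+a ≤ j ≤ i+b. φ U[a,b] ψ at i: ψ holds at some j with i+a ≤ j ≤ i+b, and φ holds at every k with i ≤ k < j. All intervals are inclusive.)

Evaluate at each i in [0,7]:
  i=0: ✓ (rhs at j=0)
  i=1: ✓ (rhs at j=1)
  i=2: ✓ (rhs at j=2)
  i=3: ✓ (rhs at j=3)
  i=4: ✓ (rhs at j=4)
  i=5: ✓ (rhs at j=5)
  i=6: ✓ (rhs at j=6)
  i=7: ✓ (rhs at j=7)

0, 1, 2, 3, 4, 5, 6, 7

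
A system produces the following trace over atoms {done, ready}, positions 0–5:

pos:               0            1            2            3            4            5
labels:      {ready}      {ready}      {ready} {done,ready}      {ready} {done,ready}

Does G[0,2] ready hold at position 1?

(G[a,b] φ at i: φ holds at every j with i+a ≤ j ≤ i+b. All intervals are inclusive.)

Check ready at every j in [1,3]:
  j=1: true
  j=2: true
  j=3: true
All positions satisfy it → formula holds.

Holds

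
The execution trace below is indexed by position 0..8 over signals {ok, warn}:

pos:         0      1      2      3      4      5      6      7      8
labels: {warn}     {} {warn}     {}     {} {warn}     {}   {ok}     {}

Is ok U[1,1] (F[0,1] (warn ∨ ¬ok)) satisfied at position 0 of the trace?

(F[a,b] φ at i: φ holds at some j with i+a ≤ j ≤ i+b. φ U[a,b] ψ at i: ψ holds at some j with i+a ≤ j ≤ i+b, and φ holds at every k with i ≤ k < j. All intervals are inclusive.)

No

Need some j in [1,1] with F[0,1] (warn ∨ ¬ok), and ok at every k in [0,j-1].
  j=1: F[0,1] (warn ∨ ¬ok) holds, but ok fails at k=0 → not this j.
No j in the window works → until fails.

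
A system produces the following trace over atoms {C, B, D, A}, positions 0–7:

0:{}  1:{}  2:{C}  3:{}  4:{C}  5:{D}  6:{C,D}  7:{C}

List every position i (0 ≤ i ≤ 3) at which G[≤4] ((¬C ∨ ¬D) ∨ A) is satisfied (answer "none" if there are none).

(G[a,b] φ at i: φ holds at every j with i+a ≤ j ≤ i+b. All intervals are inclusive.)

0, 1

Evaluate at each i in [0,3]:
  i=0: ✓ (all of [0,4])
  i=1: ✓ (all of [1,5])
  i=2: ✗ (fails at j=6)
  i=3: ✗ (fails at j=6)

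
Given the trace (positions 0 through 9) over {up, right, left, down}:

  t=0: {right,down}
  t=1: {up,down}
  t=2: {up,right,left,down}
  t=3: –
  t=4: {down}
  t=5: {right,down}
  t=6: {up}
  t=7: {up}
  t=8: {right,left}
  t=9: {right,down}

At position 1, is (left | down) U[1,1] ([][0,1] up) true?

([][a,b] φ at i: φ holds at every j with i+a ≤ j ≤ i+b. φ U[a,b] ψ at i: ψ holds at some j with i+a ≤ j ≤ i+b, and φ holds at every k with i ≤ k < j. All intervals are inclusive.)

Need some j in [2,2] with [][0,1] up, and (left | down) at every k in [1,j-1].
  j=2: [][0,1] up — fails at 3.
No j in the window works → until fails.

Does not hold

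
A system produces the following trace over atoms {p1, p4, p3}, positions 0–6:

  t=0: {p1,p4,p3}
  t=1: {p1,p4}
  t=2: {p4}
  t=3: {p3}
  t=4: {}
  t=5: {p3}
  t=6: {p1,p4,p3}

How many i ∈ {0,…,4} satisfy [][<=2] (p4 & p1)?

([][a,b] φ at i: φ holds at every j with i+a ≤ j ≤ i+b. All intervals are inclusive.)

Evaluate at each i in [0,4]:
  i=0: ✗ (fails at j=2)
  i=1: ✗ (fails at j=2)
  i=2: ✗ (fails at j=2)
  i=3: ✗ (fails at j=3)
  i=4: ✗ (fails at j=4)
Positions where it holds: {} → 0.

0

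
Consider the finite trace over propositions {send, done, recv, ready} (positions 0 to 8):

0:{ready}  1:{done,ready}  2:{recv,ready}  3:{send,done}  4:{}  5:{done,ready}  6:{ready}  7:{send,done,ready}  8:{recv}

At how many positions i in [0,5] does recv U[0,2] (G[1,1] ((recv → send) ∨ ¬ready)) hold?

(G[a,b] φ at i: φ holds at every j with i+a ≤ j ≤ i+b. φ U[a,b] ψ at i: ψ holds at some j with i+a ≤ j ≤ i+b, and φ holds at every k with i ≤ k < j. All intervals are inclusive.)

Evaluate at each i in [0,5]:
  i=0: ✓ (rhs at j=0)
  i=1: ✗ (lhs fails at k=1 before rhs at j=2)
  i=2: ✓ (rhs at j=2)
  i=3: ✓ (rhs at j=3)
  i=4: ✓ (rhs at j=4)
  i=5: ✓ (rhs at j=5)
Positions where it holds: {0, 2, 3, 4, 5} → 5.

5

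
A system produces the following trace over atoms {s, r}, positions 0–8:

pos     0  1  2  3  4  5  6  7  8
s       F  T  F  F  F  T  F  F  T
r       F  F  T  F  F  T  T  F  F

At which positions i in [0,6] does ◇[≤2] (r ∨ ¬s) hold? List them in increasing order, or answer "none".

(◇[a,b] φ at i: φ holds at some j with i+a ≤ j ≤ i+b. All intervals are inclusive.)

Evaluate at each i in [0,6]:
  i=0: ✓ (witness j=0)
  i=1: ✓ (witness j=2)
  i=2: ✓ (witness j=2)
  i=3: ✓ (witness j=3)
  i=4: ✓ (witness j=4)
  i=5: ✓ (witness j=5)
  i=6: ✓ (witness j=6)

0, 1, 2, 3, 4, 5, 6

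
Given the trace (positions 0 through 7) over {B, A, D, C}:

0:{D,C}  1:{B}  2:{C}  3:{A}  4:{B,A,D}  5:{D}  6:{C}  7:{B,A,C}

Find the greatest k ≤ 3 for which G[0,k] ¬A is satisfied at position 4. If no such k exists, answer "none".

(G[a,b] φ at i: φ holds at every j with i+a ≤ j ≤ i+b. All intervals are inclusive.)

¬A must hold from j=4 onward; find where it first fails.
  j=4: fails → no k works.

none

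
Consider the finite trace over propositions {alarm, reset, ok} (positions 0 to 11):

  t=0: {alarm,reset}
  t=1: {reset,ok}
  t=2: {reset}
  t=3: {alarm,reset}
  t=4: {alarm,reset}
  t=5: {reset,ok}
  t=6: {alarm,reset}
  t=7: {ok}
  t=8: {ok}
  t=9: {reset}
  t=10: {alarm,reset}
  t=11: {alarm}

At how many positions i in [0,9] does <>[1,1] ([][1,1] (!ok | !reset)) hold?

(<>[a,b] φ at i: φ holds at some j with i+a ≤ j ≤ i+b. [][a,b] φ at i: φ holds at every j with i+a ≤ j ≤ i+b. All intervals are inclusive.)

9

Evaluate at each i in [0,9]:
  i=0: ✓ (witness j=1)
  i=1: ✓ (witness j=2)
  i=2: ✓ (witness j=3)
  i=3: ✗ (none in [4,4])
  i=4: ✓ (witness j=5)
  i=5: ✓ (witness j=6)
  i=6: ✓ (witness j=7)
  i=7: ✓ (witness j=8)
  i=8: ✓ (witness j=9)
  i=9: ✓ (witness j=10)
Positions where it holds: {0, 1, 2, 4, 5, 6, 7, 8, 9} → 9.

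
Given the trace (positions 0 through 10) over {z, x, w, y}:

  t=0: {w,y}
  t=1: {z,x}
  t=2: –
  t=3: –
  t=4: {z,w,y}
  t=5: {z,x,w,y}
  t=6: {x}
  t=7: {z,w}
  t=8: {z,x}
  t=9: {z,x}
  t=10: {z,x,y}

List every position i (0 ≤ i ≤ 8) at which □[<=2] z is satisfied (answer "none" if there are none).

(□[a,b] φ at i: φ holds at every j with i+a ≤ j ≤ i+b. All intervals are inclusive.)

Evaluate at each i in [0,8]:
  i=0: ✗ (fails at j=0)
  i=1: ✗ (fails at j=2)
  i=2: ✗ (fails at j=2)
  i=3: ✗ (fails at j=3)
  i=4: ✗ (fails at j=6)
  i=5: ✗ (fails at j=6)
  i=6: ✗ (fails at j=6)
  i=7: ✓ (all of [7,9])
  i=8: ✓ (all of [8,10])

7, 8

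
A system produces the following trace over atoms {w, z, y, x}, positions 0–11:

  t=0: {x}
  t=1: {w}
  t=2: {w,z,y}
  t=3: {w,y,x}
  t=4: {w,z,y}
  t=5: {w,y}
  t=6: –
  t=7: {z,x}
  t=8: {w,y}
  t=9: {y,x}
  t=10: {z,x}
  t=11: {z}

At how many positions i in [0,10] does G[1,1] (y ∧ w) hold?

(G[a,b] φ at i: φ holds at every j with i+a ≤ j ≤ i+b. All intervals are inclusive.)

5

Evaluate at each i in [0,10]:
  i=0: ✗ (fails at j=1)
  i=1: ✓ (all of [2,2])
  i=2: ✓ (all of [3,3])
  i=3: ✓ (all of [4,4])
  i=4: ✓ (all of [5,5])
  i=5: ✗ (fails at j=6)
  i=6: ✗ (fails at j=7)
  i=7: ✓ (all of [8,8])
  i=8: ✗ (fails at j=9)
  i=9: ✗ (fails at j=10)
  i=10: ✗ (fails at j=11)
Positions where it holds: {1, 2, 3, 4, 7} → 5.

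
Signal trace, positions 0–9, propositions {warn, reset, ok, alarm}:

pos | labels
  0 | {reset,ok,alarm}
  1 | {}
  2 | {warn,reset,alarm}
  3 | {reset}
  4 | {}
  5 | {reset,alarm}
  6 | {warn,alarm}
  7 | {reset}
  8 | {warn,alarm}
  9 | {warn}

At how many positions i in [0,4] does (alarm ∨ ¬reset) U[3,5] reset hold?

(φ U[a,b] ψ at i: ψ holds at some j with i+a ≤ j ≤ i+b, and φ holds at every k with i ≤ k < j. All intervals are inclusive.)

2

Evaluate at each i in [0,4]:
  i=0: ✓ (rhs at j=3; lhs holds on [0,2])
  i=1: ✗ (lhs fails at k=3 before rhs at j=5)
  i=2: ✗ (lhs fails at k=3 before rhs at j=5)
  i=3: ✗ (lhs fails at k=3 before rhs at j=7)
  i=4: ✓ (rhs at j=7; lhs holds on [4,6])
Positions where it holds: {0, 4} → 2.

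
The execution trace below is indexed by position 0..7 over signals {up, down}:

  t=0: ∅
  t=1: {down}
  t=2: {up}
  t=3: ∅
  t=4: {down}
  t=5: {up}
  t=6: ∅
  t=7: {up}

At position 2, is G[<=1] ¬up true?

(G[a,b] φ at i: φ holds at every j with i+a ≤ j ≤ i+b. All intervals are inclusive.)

False

Check ¬up at every j in [2,3]:
  j=2: false
  j=3: true
Fails at j=2 → formula fails.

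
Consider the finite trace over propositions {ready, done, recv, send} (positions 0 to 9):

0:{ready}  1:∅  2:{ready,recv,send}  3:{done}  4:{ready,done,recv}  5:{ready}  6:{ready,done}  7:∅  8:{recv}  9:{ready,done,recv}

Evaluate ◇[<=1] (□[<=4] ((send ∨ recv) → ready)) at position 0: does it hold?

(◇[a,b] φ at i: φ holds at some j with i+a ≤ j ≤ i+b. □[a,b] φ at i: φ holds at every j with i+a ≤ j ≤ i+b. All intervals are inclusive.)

True

Check □[<=4] ((send ∨ recv) → ready) at each j in [0,1]:
  j=0: holds on [0,4]
  j=1: holds on [1,5]
Found at j=0 → formula holds.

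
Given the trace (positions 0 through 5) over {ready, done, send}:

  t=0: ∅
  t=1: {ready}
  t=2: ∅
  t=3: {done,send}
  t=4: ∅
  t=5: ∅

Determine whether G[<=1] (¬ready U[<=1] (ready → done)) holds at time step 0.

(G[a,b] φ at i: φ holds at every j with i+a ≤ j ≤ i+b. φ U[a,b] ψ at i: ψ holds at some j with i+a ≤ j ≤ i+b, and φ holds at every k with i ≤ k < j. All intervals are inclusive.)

Does not hold

Check (¬ready U[<=1] (ready → done)) at every j in [0,1]:
  j=0: holds
  j=1: fails
Fails at j=1 → formula fails.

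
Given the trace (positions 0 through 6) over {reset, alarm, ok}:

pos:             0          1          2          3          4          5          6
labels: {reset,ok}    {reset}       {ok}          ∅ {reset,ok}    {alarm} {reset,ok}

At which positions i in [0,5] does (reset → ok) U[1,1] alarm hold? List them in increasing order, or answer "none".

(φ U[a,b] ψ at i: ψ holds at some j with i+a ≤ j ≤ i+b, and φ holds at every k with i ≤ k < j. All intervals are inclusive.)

4

Evaluate at each i in [0,5]:
  i=0: ✗ (no rhs in [1,1])
  i=1: ✗ (no rhs in [2,2])
  i=2: ✗ (no rhs in [3,3])
  i=3: ✗ (no rhs in [4,4])
  i=4: ✓ (rhs at j=5; lhs holds on [4,4])
  i=5: ✗ (no rhs in [6,6])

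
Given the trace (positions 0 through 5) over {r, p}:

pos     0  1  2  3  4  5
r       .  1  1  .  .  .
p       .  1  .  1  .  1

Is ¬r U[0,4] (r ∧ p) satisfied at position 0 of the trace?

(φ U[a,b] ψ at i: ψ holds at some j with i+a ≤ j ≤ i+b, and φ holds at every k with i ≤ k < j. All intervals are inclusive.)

Need some j in [0,4] with (r ∧ p), and ¬r at every k in [0,j-1].
  j=0: (r ∧ p) false.
  j=1: (r ∧ p) holds; ¬r holds at every k in [0,0] → satisfied.

Holds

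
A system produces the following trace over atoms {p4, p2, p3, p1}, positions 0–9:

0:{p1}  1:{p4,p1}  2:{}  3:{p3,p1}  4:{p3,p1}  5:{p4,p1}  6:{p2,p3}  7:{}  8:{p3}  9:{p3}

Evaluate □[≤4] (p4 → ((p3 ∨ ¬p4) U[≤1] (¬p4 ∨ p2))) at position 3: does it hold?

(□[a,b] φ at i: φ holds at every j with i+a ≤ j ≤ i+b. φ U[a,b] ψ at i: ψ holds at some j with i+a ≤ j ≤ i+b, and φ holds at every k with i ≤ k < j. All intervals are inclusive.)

Check (p4 → ((p3 ∨ ¬p4) U[≤1] (¬p4 ∨ p2))) at every j in [3,7]:
  j=3: antecedent false → ✓
  j=4: antecedent false → ✓
  j=5: antecedent true; consequent fails → ✗
  j=6: antecedent false → ✓
  j=7: antecedent false → ✓
Fails at j=5 → formula fails.

No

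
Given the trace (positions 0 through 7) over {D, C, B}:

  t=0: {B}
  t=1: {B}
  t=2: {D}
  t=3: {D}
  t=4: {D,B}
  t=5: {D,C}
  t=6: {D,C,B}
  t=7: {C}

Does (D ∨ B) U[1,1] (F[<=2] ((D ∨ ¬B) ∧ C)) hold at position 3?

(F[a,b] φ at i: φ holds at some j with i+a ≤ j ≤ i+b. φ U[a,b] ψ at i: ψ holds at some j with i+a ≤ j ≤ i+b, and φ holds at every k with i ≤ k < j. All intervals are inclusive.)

Yes

Need some j in [4,4] with F[<=2] ((D ∨ ¬B) ∧ C), and (D ∨ B) at every k in [3,j-1].
  j=4: F[<=2] ((D ∨ ¬B) ∧ C) holds; (D ∨ B) holds at every k in [3,3] → satisfied.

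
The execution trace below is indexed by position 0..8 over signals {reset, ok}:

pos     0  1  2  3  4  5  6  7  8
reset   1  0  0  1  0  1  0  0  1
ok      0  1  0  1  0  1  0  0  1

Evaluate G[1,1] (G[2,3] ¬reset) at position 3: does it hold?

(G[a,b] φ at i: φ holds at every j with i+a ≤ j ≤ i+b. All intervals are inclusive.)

Check G[2,3] ¬reset at every j in [4,4]:
  j=4: holds on [6,7]
All positions satisfy it → formula holds.

Yes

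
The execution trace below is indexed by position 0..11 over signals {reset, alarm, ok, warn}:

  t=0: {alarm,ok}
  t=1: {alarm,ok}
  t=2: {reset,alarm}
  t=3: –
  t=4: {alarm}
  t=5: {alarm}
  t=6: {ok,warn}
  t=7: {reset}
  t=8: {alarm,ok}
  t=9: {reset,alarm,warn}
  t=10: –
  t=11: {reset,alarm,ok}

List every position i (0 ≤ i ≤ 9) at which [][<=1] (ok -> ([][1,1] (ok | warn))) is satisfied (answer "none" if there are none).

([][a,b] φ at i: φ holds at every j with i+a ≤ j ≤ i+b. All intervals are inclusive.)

Evaluate at each i in [0,9]:
  i=0: ✗ (fails at j=1)
  i=1: ✗ (fails at j=1)
  i=2: ✓ (all of [2,3])
  i=3: ✓ (all of [3,4])
  i=4: ✓ (all of [4,5])
  i=5: ✗ (fails at j=6)
  i=6: ✗ (fails at j=6)
  i=7: ✓ (all of [7,8])
  i=8: ✓ (all of [8,9])
  i=9: ✓ (all of [9,10])

2, 3, 4, 7, 8, 9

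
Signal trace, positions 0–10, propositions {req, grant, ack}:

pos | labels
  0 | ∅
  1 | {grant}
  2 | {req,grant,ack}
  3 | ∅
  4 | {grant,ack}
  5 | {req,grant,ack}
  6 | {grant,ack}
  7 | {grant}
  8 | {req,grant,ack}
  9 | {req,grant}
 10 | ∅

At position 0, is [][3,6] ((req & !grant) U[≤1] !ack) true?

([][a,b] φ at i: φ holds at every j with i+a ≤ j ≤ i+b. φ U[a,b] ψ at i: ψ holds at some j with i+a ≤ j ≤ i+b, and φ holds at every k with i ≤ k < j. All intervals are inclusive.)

Does not hold

Check ((req & !grant) U[≤1] !ack) at every j in [3,6]:
  j=3: holds
  j=4: fails
  j=5: fails
  j=6: fails
Fails at j=4 → formula fails.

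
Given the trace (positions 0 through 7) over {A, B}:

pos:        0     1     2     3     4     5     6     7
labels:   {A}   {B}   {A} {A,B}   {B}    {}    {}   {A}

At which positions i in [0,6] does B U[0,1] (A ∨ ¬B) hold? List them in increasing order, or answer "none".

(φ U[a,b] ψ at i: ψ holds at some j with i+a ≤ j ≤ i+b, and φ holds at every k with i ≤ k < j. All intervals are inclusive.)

Evaluate at each i in [0,6]:
  i=0: ✓ (rhs at j=0)
  i=1: ✓ (rhs at j=2; lhs holds on [1,1])
  i=2: ✓ (rhs at j=2)
  i=3: ✓ (rhs at j=3)
  i=4: ✓ (rhs at j=5; lhs holds on [4,4])
  i=5: ✓ (rhs at j=5)
  i=6: ✓ (rhs at j=6)

0, 1, 2, 3, 4, 5, 6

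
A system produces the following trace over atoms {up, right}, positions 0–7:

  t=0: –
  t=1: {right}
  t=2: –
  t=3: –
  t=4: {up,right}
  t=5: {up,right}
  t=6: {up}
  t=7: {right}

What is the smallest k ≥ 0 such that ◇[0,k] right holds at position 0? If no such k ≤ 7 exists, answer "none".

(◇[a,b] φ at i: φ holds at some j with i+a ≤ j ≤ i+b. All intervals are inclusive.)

1

Scan j = 0,1,… for right:
  j=0: fails
  j=1: holds
First hit at j=1, so smallest k = 1-0 = 1.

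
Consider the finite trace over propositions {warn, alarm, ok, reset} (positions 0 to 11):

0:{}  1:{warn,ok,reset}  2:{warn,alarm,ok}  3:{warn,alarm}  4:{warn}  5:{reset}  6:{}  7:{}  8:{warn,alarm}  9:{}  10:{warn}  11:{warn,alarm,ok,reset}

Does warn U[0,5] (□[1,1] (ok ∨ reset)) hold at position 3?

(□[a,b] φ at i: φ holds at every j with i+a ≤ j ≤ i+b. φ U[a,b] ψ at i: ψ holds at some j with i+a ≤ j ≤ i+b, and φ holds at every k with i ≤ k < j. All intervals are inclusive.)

Yes

Need some j in [3,8] with □[1,1] (ok ∨ reset), and warn at every k in [3,j-1].
  j=3: □[1,1] (ok ∨ reset) — fails at 4.
  j=4: □[1,1] (ok ∨ reset) holds; warn holds at every k in [3,3] → satisfied.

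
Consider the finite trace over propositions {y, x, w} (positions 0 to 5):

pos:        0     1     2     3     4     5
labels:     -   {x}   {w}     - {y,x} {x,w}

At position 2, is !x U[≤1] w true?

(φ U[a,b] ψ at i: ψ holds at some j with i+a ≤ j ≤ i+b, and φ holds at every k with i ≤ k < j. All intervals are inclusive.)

Need some j in [2,3] with w, and !x at every k in [2,j-1].
  j=2: w holds; no prefix to check → satisfied.

Holds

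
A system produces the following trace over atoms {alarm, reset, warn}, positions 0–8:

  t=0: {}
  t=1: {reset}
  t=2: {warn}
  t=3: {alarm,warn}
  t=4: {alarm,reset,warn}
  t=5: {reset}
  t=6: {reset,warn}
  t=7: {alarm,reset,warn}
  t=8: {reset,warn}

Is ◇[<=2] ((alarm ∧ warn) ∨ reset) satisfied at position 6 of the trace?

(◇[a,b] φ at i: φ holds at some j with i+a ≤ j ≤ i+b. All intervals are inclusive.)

Holds

Check ((alarm ∧ warn) ∨ reset) at each j in [6,8]:
  j=6: true
  j=7: true
  j=8: true
Found at j=6 → formula holds.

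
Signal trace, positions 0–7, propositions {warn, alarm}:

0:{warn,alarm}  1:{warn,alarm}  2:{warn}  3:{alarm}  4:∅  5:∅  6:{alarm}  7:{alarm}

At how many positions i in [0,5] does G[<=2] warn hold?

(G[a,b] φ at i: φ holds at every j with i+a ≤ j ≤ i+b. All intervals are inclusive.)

1

Evaluate at each i in [0,5]:
  i=0: ✓ (all of [0,2])
  i=1: ✗ (fails at j=3)
  i=2: ✗ (fails at j=3)
  i=3: ✗ (fails at j=3)
  i=4: ✗ (fails at j=4)
  i=5: ✗ (fails at j=5)
Positions where it holds: {0} → 1.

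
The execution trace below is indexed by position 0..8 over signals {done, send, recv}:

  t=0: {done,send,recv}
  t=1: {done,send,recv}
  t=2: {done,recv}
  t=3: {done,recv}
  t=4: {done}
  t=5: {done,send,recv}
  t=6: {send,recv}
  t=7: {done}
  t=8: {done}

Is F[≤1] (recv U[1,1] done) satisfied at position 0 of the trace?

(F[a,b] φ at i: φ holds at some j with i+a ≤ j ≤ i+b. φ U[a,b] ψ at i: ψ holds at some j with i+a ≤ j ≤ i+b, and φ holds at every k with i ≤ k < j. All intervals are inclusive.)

True

Check (recv U[1,1] done) at each j in [0,1]:
  j=0: holds
  j=1: holds
Found at j=0 → formula holds.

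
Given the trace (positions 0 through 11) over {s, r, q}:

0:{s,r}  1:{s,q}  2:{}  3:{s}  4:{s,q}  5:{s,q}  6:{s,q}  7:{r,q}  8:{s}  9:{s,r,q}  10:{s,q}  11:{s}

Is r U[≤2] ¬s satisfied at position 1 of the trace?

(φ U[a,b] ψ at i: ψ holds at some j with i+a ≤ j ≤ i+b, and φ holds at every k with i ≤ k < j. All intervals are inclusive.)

Need some j in [1,3] with ¬s, and r at every k in [1,j-1].
  j=1: ¬s false.
  j=2: ¬s holds, but r fails at k=1 → not this j.
  j=3: ¬s false.
No j in the window works → until fails.

Does not hold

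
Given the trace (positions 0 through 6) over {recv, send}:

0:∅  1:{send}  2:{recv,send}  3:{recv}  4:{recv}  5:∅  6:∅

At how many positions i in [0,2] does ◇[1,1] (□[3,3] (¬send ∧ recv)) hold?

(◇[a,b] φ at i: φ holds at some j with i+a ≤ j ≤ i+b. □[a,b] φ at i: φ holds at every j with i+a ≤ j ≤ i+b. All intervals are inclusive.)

1

Evaluate at each i in [0,2]:
  i=0: ✓ (witness j=1)
  i=1: ✗ (none in [2,2])
  i=2: ✗ (none in [3,3])
Positions where it holds: {0} → 1.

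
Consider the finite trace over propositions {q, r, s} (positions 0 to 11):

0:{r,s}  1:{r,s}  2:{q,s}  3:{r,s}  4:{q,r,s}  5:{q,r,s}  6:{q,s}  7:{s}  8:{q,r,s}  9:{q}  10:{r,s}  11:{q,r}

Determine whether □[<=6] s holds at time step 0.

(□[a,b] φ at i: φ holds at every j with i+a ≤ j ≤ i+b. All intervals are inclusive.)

Check s at every j in [0,6]:
  j=0: true
  j=1: true
  j=2: true
  j=3: true
  j=4: true
  j=5: true
  j=6: true
All positions satisfy it → formula holds.

Yes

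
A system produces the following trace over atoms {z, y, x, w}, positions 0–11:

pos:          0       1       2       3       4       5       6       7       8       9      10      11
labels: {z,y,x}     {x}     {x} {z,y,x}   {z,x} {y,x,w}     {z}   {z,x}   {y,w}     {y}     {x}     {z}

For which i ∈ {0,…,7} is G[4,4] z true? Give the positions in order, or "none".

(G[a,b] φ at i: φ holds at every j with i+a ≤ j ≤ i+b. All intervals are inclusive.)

0, 2, 3, 7

Evaluate at each i in [0,7]:
  i=0: ✓ (all of [4,4])
  i=1: ✗ (fails at j=5)
  i=2: ✓ (all of [6,6])
  i=3: ✓ (all of [7,7])
  i=4: ✗ (fails at j=8)
  i=5: ✗ (fails at j=9)
  i=6: ✗ (fails at j=10)
  i=7: ✓ (all of [11,11])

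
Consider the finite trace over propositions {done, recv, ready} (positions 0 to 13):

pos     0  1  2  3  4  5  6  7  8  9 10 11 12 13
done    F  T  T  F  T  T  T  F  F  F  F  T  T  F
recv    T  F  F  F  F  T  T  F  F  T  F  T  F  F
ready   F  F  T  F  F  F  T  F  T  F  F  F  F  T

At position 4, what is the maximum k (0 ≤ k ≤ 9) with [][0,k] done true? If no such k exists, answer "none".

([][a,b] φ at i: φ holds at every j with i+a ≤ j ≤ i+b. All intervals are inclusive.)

done must hold from j=4 onward; find where it first fails.
  j=4: holds
  j=5: holds
  j=6: holds
  j=7: fails
Holds on [4,6], so largest k = 2.

2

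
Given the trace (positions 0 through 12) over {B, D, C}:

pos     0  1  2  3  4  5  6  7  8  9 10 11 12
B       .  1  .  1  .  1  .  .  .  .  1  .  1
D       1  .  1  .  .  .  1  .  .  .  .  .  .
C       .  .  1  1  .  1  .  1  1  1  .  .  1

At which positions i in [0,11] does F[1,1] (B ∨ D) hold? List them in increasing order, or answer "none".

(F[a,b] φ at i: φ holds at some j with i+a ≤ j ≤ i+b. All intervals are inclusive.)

Evaluate at each i in [0,11]:
  i=0: ✓ (witness j=1)
  i=1: ✓ (witness j=2)
  i=2: ✓ (witness j=3)
  i=3: ✗ (none in [4,4])
  i=4: ✓ (witness j=5)
  i=5: ✓ (witness j=6)
  i=6: ✗ (none in [7,7])
  i=7: ✗ (none in [8,8])
  i=8: ✗ (none in [9,9])
  i=9: ✓ (witness j=10)
  i=10: ✗ (none in [11,11])
  i=11: ✓ (witness j=12)

0, 1, 2, 4, 5, 9, 11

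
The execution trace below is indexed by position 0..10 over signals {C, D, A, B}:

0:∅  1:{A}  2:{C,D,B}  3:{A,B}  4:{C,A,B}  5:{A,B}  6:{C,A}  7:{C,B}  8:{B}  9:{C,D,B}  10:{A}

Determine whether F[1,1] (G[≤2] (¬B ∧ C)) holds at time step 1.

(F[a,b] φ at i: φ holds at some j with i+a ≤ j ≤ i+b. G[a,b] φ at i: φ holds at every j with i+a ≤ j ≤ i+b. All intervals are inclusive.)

Check G[≤2] (¬B ∧ C) at each j in [2,2]:
  j=2: fails at 2
No position in the window satisfies it → formula fails.

No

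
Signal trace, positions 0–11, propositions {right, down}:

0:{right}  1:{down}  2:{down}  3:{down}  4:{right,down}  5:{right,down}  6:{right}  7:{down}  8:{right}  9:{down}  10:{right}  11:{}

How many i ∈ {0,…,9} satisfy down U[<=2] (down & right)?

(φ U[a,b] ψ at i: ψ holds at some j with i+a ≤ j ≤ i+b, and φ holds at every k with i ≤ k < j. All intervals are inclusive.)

4

Evaluate at each i in [0,9]:
  i=0: ✗ (no rhs in [0,2])
  i=1: ✗ (no rhs in [1,3])
  i=2: ✓ (rhs at j=4; lhs holds on [2,3])
  i=3: ✓ (rhs at j=4; lhs holds on [3,3])
  i=4: ✓ (rhs at j=4)
  i=5: ✓ (rhs at j=5)
  i=6: ✗ (no rhs in [6,8])
  i=7: ✗ (no rhs in [7,9])
  i=8: ✗ (no rhs in [8,10])
  i=9: ✗ (no rhs in [9,11])
Positions where it holds: {2, 3, 4, 5} → 4.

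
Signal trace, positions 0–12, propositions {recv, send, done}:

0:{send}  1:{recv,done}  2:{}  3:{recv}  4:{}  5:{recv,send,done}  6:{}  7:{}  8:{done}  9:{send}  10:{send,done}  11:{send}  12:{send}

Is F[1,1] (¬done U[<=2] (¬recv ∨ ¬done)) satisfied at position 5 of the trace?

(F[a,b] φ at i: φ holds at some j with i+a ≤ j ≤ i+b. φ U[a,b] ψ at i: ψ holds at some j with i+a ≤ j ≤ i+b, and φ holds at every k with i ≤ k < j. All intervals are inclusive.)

Holds

Check (¬done U[<=2] (¬recv ∨ ¬done)) at each j in [6,6]:
  j=6: holds
Found at j=6 → formula holds.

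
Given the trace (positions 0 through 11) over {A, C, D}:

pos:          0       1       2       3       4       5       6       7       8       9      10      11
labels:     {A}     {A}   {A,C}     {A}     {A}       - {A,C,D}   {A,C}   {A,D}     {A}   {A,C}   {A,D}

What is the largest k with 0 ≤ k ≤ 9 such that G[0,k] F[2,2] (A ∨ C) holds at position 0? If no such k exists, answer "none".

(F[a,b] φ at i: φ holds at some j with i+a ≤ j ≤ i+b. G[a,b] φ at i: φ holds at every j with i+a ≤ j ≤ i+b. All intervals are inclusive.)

F[2,2] (A ∨ C) must hold from j=0 onward; find where it first fails.
  j=0: holds
  j=1: holds
  j=2: holds
  j=3: fails
Holds on [0,2], so largest k = 2.

2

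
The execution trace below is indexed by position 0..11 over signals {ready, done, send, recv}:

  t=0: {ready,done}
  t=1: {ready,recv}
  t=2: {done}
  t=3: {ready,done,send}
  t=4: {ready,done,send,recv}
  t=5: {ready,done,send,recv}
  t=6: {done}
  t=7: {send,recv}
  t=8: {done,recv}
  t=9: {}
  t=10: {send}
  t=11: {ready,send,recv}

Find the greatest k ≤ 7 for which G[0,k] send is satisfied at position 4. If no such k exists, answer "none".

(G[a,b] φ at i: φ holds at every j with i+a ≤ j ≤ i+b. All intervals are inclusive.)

1

send must hold from j=4 onward; find where it first fails.
  j=4: holds
  j=5: holds
  j=6: fails
Holds on [4,5], so largest k = 1.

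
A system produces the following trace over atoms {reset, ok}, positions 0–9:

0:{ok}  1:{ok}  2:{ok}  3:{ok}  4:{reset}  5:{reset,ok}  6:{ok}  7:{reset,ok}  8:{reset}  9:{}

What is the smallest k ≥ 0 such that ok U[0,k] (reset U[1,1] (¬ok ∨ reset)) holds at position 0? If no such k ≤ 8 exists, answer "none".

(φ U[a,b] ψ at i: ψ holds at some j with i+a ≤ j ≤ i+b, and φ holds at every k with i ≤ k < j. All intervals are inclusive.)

Need earliest j ≥ 0 with (reset U[1,1] (¬ok ∨ reset)), and ok at every k in [0,j-1].
  j=0: rhs fails.
  j=1: rhs fails.
  j=2: rhs fails.
  j=3: rhs fails.
  j=4: rhs holds; lhs holds on [0,3]. k = 4.

4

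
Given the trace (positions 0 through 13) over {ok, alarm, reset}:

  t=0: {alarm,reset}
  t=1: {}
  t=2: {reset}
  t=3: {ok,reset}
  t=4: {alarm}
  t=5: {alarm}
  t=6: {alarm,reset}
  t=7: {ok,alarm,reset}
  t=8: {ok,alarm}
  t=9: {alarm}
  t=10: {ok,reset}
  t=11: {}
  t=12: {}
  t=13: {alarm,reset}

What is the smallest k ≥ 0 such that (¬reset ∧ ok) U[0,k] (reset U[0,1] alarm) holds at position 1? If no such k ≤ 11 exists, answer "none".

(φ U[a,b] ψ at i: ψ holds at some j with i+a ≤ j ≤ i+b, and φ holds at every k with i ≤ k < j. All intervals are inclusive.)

none

Need earliest j ≥ 1 with (reset U[0,1] alarm), and (¬reset ∧ ok) at every k in [1,j-1].
  j=1: rhs fails.
  j=2: rhs fails.
  j=3: rhs holds but lhs fails at k=1.
  j=4: rhs holds but lhs fails at k=1.
  j=5: rhs holds but lhs fails at k=1.
  j=6: rhs holds but lhs fails at k=1.
  j=7: rhs holds but lhs fails at k=1.
  j=8: rhs holds but lhs fails at k=1.
  j=9: rhs holds but lhs fails at k=1.
  j=10: rhs fails.
  j=11: rhs fails.
  j=12: rhs fails.
No witness within the range → none.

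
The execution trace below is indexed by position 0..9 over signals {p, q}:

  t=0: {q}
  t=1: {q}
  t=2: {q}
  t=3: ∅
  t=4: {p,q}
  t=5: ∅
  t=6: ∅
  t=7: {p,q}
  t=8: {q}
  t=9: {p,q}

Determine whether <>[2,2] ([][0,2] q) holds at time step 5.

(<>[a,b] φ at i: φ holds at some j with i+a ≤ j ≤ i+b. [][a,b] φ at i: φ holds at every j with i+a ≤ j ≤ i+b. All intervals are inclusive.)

Check [][0,2] q at each j in [7,7]:
  j=7: holds on [7,9]
Found at j=7 → formula holds.

True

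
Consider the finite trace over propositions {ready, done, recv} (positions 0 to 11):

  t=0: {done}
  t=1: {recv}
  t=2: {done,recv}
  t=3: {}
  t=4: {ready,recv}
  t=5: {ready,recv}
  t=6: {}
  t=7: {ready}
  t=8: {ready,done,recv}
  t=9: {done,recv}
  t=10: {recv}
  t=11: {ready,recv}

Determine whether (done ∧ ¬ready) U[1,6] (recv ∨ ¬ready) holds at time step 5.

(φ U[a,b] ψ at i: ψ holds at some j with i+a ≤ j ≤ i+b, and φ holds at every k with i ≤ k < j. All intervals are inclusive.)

Need some j in [6,11] with (recv ∨ ¬ready), and (done ∧ ¬ready) at every k in [5,j-1].
  j=6: (recv ∨ ¬ready) holds, but (done ∧ ¬ready) fails at k=5 → not this j.
  j=7: (recv ∨ ¬ready) false.
  j=8: (recv ∨ ¬ready) holds, but (done ∧ ¬ready) fails at k=5 → not this j.
  j=9: (recv ∨ ¬ready) holds, but (done ∧ ¬ready) fails at k=5 → not this j.
  j=10: (recv ∨ ¬ready) holds, but (done ∧ ¬ready) fails at k=5 → not this j.
  j=11: (recv ∨ ¬ready) holds, but (done ∧ ¬ready) fails at k=5 → not this j.
No j in the window works → until fails.

Does not hold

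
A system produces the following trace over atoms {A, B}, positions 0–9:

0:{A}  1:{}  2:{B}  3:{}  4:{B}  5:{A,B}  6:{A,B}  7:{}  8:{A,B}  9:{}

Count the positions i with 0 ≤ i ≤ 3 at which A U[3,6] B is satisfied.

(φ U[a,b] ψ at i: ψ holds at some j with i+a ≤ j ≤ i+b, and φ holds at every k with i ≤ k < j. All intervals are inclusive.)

Evaluate at each i in [0,3]:
  i=0: ✗ (lhs fails at k=1 before rhs at j=4)
  i=1: ✗ (lhs fails at k=1 before rhs at j=4)
  i=2: ✗ (lhs fails at k=2 before rhs at j=5)
  i=3: ✗ (lhs fails at k=3 before rhs at j=6)
Positions where it holds: {} → 0.

0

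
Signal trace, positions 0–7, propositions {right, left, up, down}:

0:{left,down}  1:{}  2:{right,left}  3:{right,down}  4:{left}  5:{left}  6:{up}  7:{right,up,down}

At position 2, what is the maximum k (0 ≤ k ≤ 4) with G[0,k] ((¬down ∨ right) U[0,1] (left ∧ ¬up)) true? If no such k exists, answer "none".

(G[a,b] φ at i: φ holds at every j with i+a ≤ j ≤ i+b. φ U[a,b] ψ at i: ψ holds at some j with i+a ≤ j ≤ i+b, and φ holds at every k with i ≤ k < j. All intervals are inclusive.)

((¬down ∨ right) U[0,1] (left ∧ ¬up)) must hold from j=2 onward; find where it first fails.
  j=2: holds
  j=3: holds
  j=4: holds
  j=5: holds
  j=6: fails
Holds on [2,5], so largest k = 3.

3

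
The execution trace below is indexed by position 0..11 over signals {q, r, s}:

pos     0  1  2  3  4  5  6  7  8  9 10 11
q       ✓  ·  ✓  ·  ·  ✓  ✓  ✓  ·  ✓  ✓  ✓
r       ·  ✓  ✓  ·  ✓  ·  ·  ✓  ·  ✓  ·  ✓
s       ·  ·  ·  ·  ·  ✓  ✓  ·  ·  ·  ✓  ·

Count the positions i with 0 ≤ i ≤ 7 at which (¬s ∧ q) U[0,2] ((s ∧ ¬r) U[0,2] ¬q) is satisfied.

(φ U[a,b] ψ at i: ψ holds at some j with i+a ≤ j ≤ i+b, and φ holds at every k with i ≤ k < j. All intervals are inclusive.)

6

Evaluate at each i in [0,7]:
  i=0: ✓ (rhs at j=1; lhs holds on [0,0])
  i=1: ✓ (rhs at j=1)
  i=2: ✓ (rhs at j=3; lhs holds on [2,2])
  i=3: ✓ (rhs at j=3)
  i=4: ✓ (rhs at j=4)
  i=5: ✗ (no rhs in [5,7])
  i=6: ✗ (lhs fails at k=6 before rhs at j=8)
  i=7: ✓ (rhs at j=8; lhs holds on [7,7])
Positions where it holds: {0, 1, 2, 3, 4, 7} → 6.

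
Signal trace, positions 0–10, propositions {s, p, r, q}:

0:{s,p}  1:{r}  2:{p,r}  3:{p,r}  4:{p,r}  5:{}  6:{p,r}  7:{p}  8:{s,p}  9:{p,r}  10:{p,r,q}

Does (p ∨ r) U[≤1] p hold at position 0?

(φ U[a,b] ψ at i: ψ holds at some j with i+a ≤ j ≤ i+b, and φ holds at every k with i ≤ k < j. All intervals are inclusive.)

Holds

Need some j in [0,1] with p, and (p ∨ r) at every k in [0,j-1].
  j=0: p holds; no prefix to check → satisfied.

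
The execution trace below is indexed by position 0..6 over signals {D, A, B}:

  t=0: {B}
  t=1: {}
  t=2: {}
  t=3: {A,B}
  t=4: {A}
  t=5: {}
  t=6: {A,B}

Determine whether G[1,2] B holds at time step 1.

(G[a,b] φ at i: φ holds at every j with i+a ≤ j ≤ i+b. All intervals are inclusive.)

Check B at every j in [2,3]:
  j=2: false
  j=3: true
Fails at j=2 → formula fails.

Does not hold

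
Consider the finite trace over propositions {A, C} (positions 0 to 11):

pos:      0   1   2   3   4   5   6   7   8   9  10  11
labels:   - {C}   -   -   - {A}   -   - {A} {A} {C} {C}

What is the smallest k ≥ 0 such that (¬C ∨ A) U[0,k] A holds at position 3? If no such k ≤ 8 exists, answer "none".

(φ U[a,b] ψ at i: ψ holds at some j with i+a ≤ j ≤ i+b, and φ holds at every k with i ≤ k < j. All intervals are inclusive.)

2

Need earliest j ≥ 3 with A, and (¬C ∨ A) at every k in [3,j-1].
  j=3: rhs fails.
  j=4: rhs fails.
  j=5: rhs holds; lhs holds on [3,4]. k = 2.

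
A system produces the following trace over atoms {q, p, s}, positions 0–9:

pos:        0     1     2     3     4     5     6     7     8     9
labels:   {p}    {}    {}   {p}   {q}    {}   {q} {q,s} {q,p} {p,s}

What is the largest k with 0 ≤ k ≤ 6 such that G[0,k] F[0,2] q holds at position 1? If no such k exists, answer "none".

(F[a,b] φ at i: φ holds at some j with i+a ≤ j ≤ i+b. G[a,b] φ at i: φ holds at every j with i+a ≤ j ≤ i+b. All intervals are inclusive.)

F[0,2] q must hold from j=1 onward; find where it first fails.
  j=1: fails → no k works.

none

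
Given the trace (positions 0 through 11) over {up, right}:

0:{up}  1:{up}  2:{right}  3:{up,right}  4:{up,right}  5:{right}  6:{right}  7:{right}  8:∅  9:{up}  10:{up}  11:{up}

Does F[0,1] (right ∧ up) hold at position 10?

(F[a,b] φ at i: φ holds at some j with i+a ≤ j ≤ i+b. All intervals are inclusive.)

False

Check (right ∧ up) at each j in [10,11]:
  j=10: false
  j=11: false
No position in the window satisfies it → formula fails.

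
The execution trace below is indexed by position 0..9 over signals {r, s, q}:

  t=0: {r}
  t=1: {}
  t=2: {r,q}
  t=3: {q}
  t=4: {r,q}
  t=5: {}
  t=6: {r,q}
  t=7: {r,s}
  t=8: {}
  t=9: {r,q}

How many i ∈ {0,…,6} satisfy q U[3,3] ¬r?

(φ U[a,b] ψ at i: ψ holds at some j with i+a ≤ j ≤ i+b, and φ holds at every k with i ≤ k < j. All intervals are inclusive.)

Evaluate at each i in [0,6]:
  i=0: ✗ (lhs fails at k=0 before rhs at j=3)
  i=1: ✗ (no rhs in [4,4])
  i=2: ✓ (rhs at j=5; lhs holds on [2,4])
  i=3: ✗ (no rhs in [6,6])
  i=4: ✗ (no rhs in [7,7])
  i=5: ✗ (lhs fails at k=5 before rhs at j=8)
  i=6: ✗ (no rhs in [9,9])
Positions where it holds: {2} → 1.

1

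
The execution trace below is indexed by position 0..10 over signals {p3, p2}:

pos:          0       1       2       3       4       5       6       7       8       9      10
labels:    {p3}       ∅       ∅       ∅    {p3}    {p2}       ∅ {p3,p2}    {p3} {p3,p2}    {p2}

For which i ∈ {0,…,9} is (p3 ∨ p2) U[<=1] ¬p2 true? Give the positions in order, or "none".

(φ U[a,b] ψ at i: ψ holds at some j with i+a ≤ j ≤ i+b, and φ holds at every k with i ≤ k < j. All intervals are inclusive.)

0, 1, 2, 3, 4, 5, 6, 7, 8

Evaluate at each i in [0,9]:
  i=0: ✓ (rhs at j=0)
  i=1: ✓ (rhs at j=1)
  i=2: ✓ (rhs at j=2)
  i=3: ✓ (rhs at j=3)
  i=4: ✓ (rhs at j=4)
  i=5: ✓ (rhs at j=6; lhs holds on [5,5])
  i=6: ✓ (rhs at j=6)
  i=7: ✓ (rhs at j=8; lhs holds on [7,7])
  i=8: ✓ (rhs at j=8)
  i=9: ✗ (no rhs in [9,10])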